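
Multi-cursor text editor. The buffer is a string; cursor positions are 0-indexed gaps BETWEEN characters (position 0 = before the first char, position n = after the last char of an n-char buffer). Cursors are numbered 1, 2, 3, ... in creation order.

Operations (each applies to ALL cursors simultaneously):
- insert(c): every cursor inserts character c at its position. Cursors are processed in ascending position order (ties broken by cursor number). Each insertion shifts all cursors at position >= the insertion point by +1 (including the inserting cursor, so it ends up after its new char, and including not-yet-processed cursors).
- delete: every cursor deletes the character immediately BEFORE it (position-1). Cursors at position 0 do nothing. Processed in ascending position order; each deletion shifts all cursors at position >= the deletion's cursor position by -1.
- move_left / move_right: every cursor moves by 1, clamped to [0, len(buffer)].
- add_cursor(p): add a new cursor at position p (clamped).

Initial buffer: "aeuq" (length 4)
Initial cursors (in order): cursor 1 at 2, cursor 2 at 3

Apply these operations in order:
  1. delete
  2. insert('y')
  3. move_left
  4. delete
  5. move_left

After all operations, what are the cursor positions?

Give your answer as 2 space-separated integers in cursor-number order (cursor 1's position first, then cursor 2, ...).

Answer: 0 0

Derivation:
After op 1 (delete): buffer="aq" (len 2), cursors c1@1 c2@1, authorship ..
After op 2 (insert('y')): buffer="ayyq" (len 4), cursors c1@3 c2@3, authorship .12.
After op 3 (move_left): buffer="ayyq" (len 4), cursors c1@2 c2@2, authorship .12.
After op 4 (delete): buffer="yq" (len 2), cursors c1@0 c2@0, authorship 2.
After op 5 (move_left): buffer="yq" (len 2), cursors c1@0 c2@0, authorship 2.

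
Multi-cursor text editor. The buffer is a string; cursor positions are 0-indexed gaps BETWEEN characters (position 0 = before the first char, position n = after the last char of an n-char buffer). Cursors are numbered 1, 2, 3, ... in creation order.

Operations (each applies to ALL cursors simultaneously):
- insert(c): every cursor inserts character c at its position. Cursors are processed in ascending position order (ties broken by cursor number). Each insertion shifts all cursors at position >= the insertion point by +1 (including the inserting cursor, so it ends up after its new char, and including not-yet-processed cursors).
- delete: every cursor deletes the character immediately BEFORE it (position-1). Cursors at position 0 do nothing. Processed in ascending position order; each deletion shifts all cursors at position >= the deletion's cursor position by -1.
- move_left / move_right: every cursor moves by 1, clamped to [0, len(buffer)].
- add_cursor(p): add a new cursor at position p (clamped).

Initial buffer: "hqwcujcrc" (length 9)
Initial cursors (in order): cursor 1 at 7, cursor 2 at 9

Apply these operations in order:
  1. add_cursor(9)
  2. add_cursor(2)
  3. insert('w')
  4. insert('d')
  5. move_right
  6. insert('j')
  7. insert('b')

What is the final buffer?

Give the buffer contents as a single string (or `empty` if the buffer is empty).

Answer: hqwdwjbcujcwdrjbcwwddjjbb

Derivation:
After op 1 (add_cursor(9)): buffer="hqwcujcrc" (len 9), cursors c1@7 c2@9 c3@9, authorship .........
After op 2 (add_cursor(2)): buffer="hqwcujcrc" (len 9), cursors c4@2 c1@7 c2@9 c3@9, authorship .........
After op 3 (insert('w')): buffer="hqwwcujcwrcww" (len 13), cursors c4@3 c1@9 c2@13 c3@13, authorship ..4.....1..23
After op 4 (insert('d')): buffer="hqwdwcujcwdrcwwdd" (len 17), cursors c4@4 c1@11 c2@17 c3@17, authorship ..44.....11..2323
After op 5 (move_right): buffer="hqwdwcujcwdrcwwdd" (len 17), cursors c4@5 c1@12 c2@17 c3@17, authorship ..44.....11..2323
After op 6 (insert('j')): buffer="hqwdwjcujcwdrjcwwddjj" (len 21), cursors c4@6 c1@14 c2@21 c3@21, authorship ..44.4....11.1.232323
After op 7 (insert('b')): buffer="hqwdwjbcujcwdrjbcwwddjjbb" (len 25), cursors c4@7 c1@16 c2@25 c3@25, authorship ..44.44....11.11.23232323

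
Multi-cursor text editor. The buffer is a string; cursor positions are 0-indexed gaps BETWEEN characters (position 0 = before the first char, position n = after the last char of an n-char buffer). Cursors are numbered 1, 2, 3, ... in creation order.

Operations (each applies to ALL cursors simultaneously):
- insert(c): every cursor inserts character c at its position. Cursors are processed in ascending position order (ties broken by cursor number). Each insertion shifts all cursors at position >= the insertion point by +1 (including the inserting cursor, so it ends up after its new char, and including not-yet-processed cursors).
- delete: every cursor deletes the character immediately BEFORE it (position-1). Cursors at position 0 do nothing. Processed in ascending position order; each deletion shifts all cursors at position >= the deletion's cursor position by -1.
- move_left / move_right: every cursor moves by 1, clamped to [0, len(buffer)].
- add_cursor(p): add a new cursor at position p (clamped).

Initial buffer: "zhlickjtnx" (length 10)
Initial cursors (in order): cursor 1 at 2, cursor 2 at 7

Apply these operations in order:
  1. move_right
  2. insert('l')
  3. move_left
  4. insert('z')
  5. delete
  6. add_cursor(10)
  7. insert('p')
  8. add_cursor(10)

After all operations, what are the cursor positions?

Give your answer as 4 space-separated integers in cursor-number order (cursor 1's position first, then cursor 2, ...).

After op 1 (move_right): buffer="zhlickjtnx" (len 10), cursors c1@3 c2@8, authorship ..........
After op 2 (insert('l')): buffer="zhllickjtlnx" (len 12), cursors c1@4 c2@10, authorship ...1.....2..
After op 3 (move_left): buffer="zhllickjtlnx" (len 12), cursors c1@3 c2@9, authorship ...1.....2..
After op 4 (insert('z')): buffer="zhlzlickjtzlnx" (len 14), cursors c1@4 c2@11, authorship ...11.....22..
After op 5 (delete): buffer="zhllickjtlnx" (len 12), cursors c1@3 c2@9, authorship ...1.....2..
After op 6 (add_cursor(10)): buffer="zhllickjtlnx" (len 12), cursors c1@3 c2@9 c3@10, authorship ...1.....2..
After op 7 (insert('p')): buffer="zhlplickjtplpnx" (len 15), cursors c1@4 c2@11 c3@13, authorship ...11.....223..
After op 8 (add_cursor(10)): buffer="zhlplickjtplpnx" (len 15), cursors c1@4 c4@10 c2@11 c3@13, authorship ...11.....223..

Answer: 4 11 13 10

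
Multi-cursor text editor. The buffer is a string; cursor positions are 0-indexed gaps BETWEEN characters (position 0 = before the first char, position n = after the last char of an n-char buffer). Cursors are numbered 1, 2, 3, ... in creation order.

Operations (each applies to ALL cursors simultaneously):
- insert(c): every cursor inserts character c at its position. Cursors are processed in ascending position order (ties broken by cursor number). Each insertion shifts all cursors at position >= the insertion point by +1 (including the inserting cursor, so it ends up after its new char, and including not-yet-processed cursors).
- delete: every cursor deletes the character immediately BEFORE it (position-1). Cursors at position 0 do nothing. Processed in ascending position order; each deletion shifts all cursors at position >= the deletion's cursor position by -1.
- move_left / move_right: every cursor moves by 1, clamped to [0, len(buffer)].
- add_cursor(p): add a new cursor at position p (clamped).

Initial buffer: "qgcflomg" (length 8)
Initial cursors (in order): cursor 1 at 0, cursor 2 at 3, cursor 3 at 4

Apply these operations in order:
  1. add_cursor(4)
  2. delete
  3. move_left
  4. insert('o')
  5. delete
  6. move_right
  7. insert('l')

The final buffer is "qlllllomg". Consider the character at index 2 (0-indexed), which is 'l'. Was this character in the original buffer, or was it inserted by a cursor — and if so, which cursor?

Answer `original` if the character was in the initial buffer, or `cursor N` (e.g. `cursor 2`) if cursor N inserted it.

Answer: cursor 2

Derivation:
After op 1 (add_cursor(4)): buffer="qgcflomg" (len 8), cursors c1@0 c2@3 c3@4 c4@4, authorship ........
After op 2 (delete): buffer="qlomg" (len 5), cursors c1@0 c2@1 c3@1 c4@1, authorship .....
After op 3 (move_left): buffer="qlomg" (len 5), cursors c1@0 c2@0 c3@0 c4@0, authorship .....
After op 4 (insert('o')): buffer="ooooqlomg" (len 9), cursors c1@4 c2@4 c3@4 c4@4, authorship 1234.....
After op 5 (delete): buffer="qlomg" (len 5), cursors c1@0 c2@0 c3@0 c4@0, authorship .....
After op 6 (move_right): buffer="qlomg" (len 5), cursors c1@1 c2@1 c3@1 c4@1, authorship .....
After op 7 (insert('l')): buffer="qlllllomg" (len 9), cursors c1@5 c2@5 c3@5 c4@5, authorship .1234....
Authorship (.=original, N=cursor N): . 1 2 3 4 . . . .
Index 2: author = 2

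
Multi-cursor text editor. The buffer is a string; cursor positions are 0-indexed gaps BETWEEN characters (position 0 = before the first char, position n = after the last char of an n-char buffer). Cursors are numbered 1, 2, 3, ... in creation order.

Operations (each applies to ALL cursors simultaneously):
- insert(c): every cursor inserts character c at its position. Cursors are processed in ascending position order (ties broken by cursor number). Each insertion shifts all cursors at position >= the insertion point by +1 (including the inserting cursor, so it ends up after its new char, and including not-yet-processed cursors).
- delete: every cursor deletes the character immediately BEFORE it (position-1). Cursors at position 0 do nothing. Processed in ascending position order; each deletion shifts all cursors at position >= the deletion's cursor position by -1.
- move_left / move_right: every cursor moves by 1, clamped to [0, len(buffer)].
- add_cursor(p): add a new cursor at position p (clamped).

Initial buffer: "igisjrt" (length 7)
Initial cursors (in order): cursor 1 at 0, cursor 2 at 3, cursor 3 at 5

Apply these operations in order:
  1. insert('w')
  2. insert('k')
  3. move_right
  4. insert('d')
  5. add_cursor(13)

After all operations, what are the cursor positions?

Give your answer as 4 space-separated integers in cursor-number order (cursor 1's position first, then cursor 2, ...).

After op 1 (insert('w')): buffer="wigiwsjwrt" (len 10), cursors c1@1 c2@5 c3@8, authorship 1...2..3..
After op 2 (insert('k')): buffer="wkigiwksjwkrt" (len 13), cursors c1@2 c2@7 c3@11, authorship 11...22..33..
After op 3 (move_right): buffer="wkigiwksjwkrt" (len 13), cursors c1@3 c2@8 c3@12, authorship 11...22..33..
After op 4 (insert('d')): buffer="wkidgiwksdjwkrdt" (len 16), cursors c1@4 c2@10 c3@15, authorship 11.1..22.2.33.3.
After op 5 (add_cursor(13)): buffer="wkidgiwksdjwkrdt" (len 16), cursors c1@4 c2@10 c4@13 c3@15, authorship 11.1..22.2.33.3.

Answer: 4 10 15 13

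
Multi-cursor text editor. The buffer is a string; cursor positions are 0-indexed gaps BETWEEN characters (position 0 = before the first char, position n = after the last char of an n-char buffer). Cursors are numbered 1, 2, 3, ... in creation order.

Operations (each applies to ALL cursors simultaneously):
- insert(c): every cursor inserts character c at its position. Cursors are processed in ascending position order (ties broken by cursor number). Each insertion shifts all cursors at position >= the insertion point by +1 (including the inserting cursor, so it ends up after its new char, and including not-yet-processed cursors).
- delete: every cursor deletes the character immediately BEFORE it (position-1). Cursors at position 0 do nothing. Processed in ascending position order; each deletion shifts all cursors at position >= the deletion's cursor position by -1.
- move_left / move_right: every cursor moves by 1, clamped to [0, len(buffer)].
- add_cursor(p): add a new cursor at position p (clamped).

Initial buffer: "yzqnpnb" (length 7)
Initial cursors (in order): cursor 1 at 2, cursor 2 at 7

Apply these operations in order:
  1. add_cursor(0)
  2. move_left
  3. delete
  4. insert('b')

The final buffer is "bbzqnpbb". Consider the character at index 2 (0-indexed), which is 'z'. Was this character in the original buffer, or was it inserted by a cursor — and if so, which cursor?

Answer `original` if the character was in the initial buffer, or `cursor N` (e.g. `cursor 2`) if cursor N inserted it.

Answer: original

Derivation:
After op 1 (add_cursor(0)): buffer="yzqnpnb" (len 7), cursors c3@0 c1@2 c2@7, authorship .......
After op 2 (move_left): buffer="yzqnpnb" (len 7), cursors c3@0 c1@1 c2@6, authorship .......
After op 3 (delete): buffer="zqnpb" (len 5), cursors c1@0 c3@0 c2@4, authorship .....
After op 4 (insert('b')): buffer="bbzqnpbb" (len 8), cursors c1@2 c3@2 c2@7, authorship 13....2.
Authorship (.=original, N=cursor N): 1 3 . . . . 2 .
Index 2: author = original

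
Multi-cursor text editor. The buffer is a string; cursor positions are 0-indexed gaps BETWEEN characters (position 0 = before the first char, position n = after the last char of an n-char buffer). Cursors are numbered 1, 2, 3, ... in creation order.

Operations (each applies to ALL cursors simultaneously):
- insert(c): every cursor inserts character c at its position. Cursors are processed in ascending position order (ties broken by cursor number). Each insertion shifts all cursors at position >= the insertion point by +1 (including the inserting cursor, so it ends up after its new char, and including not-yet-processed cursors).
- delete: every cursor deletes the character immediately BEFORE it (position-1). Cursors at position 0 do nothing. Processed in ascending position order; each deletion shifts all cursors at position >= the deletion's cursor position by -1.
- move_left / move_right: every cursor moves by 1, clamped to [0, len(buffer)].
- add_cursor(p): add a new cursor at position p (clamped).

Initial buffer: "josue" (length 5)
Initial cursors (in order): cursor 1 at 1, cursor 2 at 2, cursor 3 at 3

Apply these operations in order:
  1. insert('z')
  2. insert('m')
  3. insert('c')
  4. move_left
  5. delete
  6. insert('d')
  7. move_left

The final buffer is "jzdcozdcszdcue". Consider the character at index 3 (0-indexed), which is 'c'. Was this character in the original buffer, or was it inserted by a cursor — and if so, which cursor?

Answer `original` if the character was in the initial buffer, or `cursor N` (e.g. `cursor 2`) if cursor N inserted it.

Answer: cursor 1

Derivation:
After op 1 (insert('z')): buffer="jzozszue" (len 8), cursors c1@2 c2@4 c3@6, authorship .1.2.3..
After op 2 (insert('m')): buffer="jzmozmszmue" (len 11), cursors c1@3 c2@6 c3@9, authorship .11.22.33..
After op 3 (insert('c')): buffer="jzmcozmcszmcue" (len 14), cursors c1@4 c2@8 c3@12, authorship .111.222.333..
After op 4 (move_left): buffer="jzmcozmcszmcue" (len 14), cursors c1@3 c2@7 c3@11, authorship .111.222.333..
After op 5 (delete): buffer="jzcozcszcue" (len 11), cursors c1@2 c2@5 c3@8, authorship .11.22.33..
After op 6 (insert('d')): buffer="jzdcozdcszdcue" (len 14), cursors c1@3 c2@7 c3@11, authorship .111.222.333..
After op 7 (move_left): buffer="jzdcozdcszdcue" (len 14), cursors c1@2 c2@6 c3@10, authorship .111.222.333..
Authorship (.=original, N=cursor N): . 1 1 1 . 2 2 2 . 3 3 3 . .
Index 3: author = 1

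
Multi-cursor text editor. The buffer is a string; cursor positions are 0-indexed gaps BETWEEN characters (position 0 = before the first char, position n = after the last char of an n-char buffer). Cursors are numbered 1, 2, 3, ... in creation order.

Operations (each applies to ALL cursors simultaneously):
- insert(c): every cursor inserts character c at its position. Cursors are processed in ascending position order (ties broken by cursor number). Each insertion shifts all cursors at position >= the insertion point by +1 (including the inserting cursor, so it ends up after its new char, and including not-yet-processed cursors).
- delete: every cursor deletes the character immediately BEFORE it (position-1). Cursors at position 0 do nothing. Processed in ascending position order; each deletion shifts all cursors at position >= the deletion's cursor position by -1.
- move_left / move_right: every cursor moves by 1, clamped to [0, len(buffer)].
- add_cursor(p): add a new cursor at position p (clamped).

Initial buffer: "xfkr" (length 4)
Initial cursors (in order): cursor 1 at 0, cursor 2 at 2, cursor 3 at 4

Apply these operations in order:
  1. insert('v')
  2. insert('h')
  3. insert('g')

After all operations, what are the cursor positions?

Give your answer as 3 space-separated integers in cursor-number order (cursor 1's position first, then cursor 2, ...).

After op 1 (insert('v')): buffer="vxfvkrv" (len 7), cursors c1@1 c2@4 c3@7, authorship 1..2..3
After op 2 (insert('h')): buffer="vhxfvhkrvh" (len 10), cursors c1@2 c2@6 c3@10, authorship 11..22..33
After op 3 (insert('g')): buffer="vhgxfvhgkrvhg" (len 13), cursors c1@3 c2@8 c3@13, authorship 111..222..333

Answer: 3 8 13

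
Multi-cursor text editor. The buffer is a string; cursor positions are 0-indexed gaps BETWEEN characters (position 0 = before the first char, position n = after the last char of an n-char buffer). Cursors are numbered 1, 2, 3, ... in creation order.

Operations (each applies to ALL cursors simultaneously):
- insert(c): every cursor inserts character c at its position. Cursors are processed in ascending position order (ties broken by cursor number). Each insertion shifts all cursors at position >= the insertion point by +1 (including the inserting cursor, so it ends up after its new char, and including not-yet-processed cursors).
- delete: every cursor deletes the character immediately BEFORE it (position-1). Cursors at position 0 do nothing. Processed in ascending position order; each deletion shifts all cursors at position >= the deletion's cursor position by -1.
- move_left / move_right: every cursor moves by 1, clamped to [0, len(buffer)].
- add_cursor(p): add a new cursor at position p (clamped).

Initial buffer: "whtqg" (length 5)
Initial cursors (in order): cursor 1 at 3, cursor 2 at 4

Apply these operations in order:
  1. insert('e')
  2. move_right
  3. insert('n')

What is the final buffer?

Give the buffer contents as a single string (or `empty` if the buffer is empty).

After op 1 (insert('e')): buffer="whteqeg" (len 7), cursors c1@4 c2@6, authorship ...1.2.
After op 2 (move_right): buffer="whteqeg" (len 7), cursors c1@5 c2@7, authorship ...1.2.
After op 3 (insert('n')): buffer="whteqnegn" (len 9), cursors c1@6 c2@9, authorship ...1.12.2

Answer: whteqnegn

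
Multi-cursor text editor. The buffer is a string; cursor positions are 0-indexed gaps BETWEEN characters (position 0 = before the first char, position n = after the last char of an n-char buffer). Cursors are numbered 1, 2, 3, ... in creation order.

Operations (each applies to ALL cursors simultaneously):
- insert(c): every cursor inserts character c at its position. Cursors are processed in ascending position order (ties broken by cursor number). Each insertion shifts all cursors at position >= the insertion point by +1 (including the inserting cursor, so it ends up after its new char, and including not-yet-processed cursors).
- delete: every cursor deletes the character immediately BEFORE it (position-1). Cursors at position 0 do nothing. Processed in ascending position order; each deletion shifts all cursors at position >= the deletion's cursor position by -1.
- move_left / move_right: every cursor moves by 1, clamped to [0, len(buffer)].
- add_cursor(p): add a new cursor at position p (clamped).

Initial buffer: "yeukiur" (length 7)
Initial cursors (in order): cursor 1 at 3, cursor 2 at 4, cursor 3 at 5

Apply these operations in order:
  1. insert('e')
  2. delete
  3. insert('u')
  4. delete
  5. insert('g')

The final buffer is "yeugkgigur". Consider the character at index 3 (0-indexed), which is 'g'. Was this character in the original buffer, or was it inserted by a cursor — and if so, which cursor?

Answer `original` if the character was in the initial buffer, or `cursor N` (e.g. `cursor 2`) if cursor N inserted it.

Answer: cursor 1

Derivation:
After op 1 (insert('e')): buffer="yeuekeieur" (len 10), cursors c1@4 c2@6 c3@8, authorship ...1.2.3..
After op 2 (delete): buffer="yeukiur" (len 7), cursors c1@3 c2@4 c3@5, authorship .......
After op 3 (insert('u')): buffer="yeuukuiuur" (len 10), cursors c1@4 c2@6 c3@8, authorship ...1.2.3..
After op 4 (delete): buffer="yeukiur" (len 7), cursors c1@3 c2@4 c3@5, authorship .......
After op 5 (insert('g')): buffer="yeugkgigur" (len 10), cursors c1@4 c2@6 c3@8, authorship ...1.2.3..
Authorship (.=original, N=cursor N): . . . 1 . 2 . 3 . .
Index 3: author = 1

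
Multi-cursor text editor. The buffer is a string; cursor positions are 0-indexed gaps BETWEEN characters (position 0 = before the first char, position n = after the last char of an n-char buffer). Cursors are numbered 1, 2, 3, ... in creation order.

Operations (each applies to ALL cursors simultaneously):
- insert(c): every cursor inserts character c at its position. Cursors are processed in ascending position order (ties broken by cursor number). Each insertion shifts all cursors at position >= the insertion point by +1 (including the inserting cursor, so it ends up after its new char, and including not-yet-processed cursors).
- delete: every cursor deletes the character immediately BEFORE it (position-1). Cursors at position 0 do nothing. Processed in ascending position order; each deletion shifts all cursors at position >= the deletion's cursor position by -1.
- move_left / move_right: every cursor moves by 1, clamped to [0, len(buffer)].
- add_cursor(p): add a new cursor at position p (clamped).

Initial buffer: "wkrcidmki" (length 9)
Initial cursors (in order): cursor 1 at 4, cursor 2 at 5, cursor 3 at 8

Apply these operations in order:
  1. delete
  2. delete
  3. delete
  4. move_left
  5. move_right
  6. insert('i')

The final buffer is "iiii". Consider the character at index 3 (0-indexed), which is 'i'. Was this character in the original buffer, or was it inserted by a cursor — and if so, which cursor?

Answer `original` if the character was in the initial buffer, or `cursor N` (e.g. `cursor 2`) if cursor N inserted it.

Answer: cursor 3

Derivation:
After op 1 (delete): buffer="wkrdmi" (len 6), cursors c1@3 c2@3 c3@5, authorship ......
After op 2 (delete): buffer="wdi" (len 3), cursors c1@1 c2@1 c3@2, authorship ...
After op 3 (delete): buffer="i" (len 1), cursors c1@0 c2@0 c3@0, authorship .
After op 4 (move_left): buffer="i" (len 1), cursors c1@0 c2@0 c3@0, authorship .
After op 5 (move_right): buffer="i" (len 1), cursors c1@1 c2@1 c3@1, authorship .
After op 6 (insert('i')): buffer="iiii" (len 4), cursors c1@4 c2@4 c3@4, authorship .123
Authorship (.=original, N=cursor N): . 1 2 3
Index 3: author = 3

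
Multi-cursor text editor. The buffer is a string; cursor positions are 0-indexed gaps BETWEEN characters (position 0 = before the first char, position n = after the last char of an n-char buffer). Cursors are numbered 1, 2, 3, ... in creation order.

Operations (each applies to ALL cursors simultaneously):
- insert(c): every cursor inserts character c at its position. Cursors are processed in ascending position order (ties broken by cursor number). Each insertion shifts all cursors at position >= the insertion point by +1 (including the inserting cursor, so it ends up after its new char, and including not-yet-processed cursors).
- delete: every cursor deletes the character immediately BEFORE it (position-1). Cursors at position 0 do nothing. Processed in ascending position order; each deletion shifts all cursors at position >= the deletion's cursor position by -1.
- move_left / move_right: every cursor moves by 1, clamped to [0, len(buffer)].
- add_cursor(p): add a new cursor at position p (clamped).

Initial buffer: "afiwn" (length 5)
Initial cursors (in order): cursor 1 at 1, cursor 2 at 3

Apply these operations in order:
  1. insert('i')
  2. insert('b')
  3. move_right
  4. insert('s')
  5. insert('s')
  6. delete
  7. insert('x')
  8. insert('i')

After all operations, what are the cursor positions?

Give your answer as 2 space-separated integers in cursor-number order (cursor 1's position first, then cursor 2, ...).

Answer: 7 14

Derivation:
After op 1 (insert('i')): buffer="aifiiwn" (len 7), cursors c1@2 c2@5, authorship .1..2..
After op 2 (insert('b')): buffer="aibfiibwn" (len 9), cursors c1@3 c2@7, authorship .11..22..
After op 3 (move_right): buffer="aibfiibwn" (len 9), cursors c1@4 c2@8, authorship .11..22..
After op 4 (insert('s')): buffer="aibfsiibwsn" (len 11), cursors c1@5 c2@10, authorship .11.1.22.2.
After op 5 (insert('s')): buffer="aibfssiibwssn" (len 13), cursors c1@6 c2@12, authorship .11.11.22.22.
After op 6 (delete): buffer="aibfsiibwsn" (len 11), cursors c1@5 c2@10, authorship .11.1.22.2.
After op 7 (insert('x')): buffer="aibfsxiibwsxn" (len 13), cursors c1@6 c2@12, authorship .11.11.22.22.
After op 8 (insert('i')): buffer="aibfsxiiibwsxin" (len 15), cursors c1@7 c2@14, authorship .11.111.22.222.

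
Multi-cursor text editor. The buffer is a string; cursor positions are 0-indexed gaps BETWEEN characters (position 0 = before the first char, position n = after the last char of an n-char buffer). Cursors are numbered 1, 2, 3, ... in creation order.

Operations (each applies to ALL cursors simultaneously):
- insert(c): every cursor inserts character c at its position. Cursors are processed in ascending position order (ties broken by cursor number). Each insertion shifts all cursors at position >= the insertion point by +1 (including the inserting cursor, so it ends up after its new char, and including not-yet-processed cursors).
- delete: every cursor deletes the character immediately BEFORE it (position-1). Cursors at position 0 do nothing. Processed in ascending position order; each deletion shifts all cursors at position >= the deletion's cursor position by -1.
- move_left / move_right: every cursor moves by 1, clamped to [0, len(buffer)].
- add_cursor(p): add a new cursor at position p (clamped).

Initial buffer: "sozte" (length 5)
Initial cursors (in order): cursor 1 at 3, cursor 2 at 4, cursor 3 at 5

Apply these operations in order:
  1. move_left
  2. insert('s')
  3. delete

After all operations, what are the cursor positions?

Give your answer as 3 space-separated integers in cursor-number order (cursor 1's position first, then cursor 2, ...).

Answer: 2 3 4

Derivation:
After op 1 (move_left): buffer="sozte" (len 5), cursors c1@2 c2@3 c3@4, authorship .....
After op 2 (insert('s')): buffer="soszstse" (len 8), cursors c1@3 c2@5 c3@7, authorship ..1.2.3.
After op 3 (delete): buffer="sozte" (len 5), cursors c1@2 c2@3 c3@4, authorship .....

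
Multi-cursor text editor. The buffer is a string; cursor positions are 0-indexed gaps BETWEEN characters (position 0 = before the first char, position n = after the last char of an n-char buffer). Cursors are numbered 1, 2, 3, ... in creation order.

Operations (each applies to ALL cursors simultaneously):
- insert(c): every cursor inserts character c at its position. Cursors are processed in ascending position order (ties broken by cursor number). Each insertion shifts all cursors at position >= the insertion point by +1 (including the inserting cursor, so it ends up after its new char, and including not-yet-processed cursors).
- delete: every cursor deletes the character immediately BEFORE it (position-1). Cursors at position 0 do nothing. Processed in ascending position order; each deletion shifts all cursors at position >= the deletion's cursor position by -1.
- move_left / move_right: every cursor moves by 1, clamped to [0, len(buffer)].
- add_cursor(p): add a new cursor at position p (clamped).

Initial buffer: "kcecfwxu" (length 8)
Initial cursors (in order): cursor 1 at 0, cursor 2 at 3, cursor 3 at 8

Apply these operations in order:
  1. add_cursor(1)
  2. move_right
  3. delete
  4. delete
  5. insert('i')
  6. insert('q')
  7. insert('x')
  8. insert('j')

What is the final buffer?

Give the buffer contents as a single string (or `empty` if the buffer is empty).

After op 1 (add_cursor(1)): buffer="kcecfwxu" (len 8), cursors c1@0 c4@1 c2@3 c3@8, authorship ........
After op 2 (move_right): buffer="kcecfwxu" (len 8), cursors c1@1 c4@2 c2@4 c3@8, authorship ........
After op 3 (delete): buffer="efwx" (len 4), cursors c1@0 c4@0 c2@1 c3@4, authorship ....
After op 4 (delete): buffer="fw" (len 2), cursors c1@0 c2@0 c4@0 c3@2, authorship ..
After op 5 (insert('i')): buffer="iiifwi" (len 6), cursors c1@3 c2@3 c4@3 c3@6, authorship 124..3
After op 6 (insert('q')): buffer="iiiqqqfwiq" (len 10), cursors c1@6 c2@6 c4@6 c3@10, authorship 124124..33
After op 7 (insert('x')): buffer="iiiqqqxxxfwiqx" (len 14), cursors c1@9 c2@9 c4@9 c3@14, authorship 124124124..333
After op 8 (insert('j')): buffer="iiiqqqxxxjjjfwiqxj" (len 18), cursors c1@12 c2@12 c4@12 c3@18, authorship 124124124124..3333

Answer: iiiqqqxxxjjjfwiqxj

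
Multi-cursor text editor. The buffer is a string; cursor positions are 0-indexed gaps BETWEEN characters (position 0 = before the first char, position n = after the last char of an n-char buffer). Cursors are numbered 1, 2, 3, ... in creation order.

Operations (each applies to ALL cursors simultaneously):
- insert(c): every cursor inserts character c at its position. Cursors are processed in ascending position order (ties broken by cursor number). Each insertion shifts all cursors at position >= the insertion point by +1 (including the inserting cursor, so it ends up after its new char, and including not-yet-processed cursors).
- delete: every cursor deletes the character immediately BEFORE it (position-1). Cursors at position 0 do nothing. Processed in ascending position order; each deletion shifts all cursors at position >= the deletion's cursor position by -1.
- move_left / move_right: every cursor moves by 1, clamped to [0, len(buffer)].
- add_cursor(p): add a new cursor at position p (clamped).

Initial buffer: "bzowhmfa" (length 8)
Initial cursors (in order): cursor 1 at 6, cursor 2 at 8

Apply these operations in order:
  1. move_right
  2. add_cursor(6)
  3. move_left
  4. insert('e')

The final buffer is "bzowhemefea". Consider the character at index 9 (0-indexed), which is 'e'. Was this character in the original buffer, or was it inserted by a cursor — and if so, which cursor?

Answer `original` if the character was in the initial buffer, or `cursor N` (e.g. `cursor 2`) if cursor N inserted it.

After op 1 (move_right): buffer="bzowhmfa" (len 8), cursors c1@7 c2@8, authorship ........
After op 2 (add_cursor(6)): buffer="bzowhmfa" (len 8), cursors c3@6 c1@7 c2@8, authorship ........
After op 3 (move_left): buffer="bzowhmfa" (len 8), cursors c3@5 c1@6 c2@7, authorship ........
After op 4 (insert('e')): buffer="bzowhemefea" (len 11), cursors c3@6 c1@8 c2@10, authorship .....3.1.2.
Authorship (.=original, N=cursor N): . . . . . 3 . 1 . 2 .
Index 9: author = 2

Answer: cursor 2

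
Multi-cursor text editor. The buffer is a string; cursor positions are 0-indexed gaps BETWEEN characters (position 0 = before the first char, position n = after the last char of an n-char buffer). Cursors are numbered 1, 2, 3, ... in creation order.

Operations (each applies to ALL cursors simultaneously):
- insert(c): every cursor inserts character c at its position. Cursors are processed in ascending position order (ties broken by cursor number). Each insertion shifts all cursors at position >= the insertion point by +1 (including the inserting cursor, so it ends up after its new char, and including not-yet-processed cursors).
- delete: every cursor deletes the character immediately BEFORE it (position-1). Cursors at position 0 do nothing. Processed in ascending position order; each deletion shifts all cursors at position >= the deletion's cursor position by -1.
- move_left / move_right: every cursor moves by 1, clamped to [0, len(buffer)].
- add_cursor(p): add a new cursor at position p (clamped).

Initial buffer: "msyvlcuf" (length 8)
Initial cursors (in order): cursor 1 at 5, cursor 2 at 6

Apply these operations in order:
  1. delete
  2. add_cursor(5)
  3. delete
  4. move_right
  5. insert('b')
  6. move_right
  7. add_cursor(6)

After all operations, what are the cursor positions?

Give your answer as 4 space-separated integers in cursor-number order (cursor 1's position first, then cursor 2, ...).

After op 1 (delete): buffer="msyvuf" (len 6), cursors c1@4 c2@4, authorship ......
After op 2 (add_cursor(5)): buffer="msyvuf" (len 6), cursors c1@4 c2@4 c3@5, authorship ......
After op 3 (delete): buffer="msf" (len 3), cursors c1@2 c2@2 c3@2, authorship ...
After op 4 (move_right): buffer="msf" (len 3), cursors c1@3 c2@3 c3@3, authorship ...
After op 5 (insert('b')): buffer="msfbbb" (len 6), cursors c1@6 c2@6 c3@6, authorship ...123
After op 6 (move_right): buffer="msfbbb" (len 6), cursors c1@6 c2@6 c3@6, authorship ...123
After op 7 (add_cursor(6)): buffer="msfbbb" (len 6), cursors c1@6 c2@6 c3@6 c4@6, authorship ...123

Answer: 6 6 6 6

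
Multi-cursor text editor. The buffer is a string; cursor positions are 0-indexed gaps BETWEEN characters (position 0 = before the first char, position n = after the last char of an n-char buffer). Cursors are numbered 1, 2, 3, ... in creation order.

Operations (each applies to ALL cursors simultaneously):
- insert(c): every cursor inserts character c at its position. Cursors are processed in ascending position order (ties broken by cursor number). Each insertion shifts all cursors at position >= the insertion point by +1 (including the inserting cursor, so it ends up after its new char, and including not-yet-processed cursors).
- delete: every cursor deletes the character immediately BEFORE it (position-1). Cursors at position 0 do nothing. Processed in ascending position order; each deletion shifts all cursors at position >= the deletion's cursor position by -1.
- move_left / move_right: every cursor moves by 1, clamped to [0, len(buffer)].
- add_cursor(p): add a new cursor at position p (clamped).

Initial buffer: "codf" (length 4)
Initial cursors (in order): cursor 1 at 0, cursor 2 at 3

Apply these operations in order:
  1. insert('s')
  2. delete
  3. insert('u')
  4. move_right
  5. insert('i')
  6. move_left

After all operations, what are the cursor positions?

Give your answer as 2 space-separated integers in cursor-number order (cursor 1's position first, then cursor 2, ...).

After op 1 (insert('s')): buffer="scodsf" (len 6), cursors c1@1 c2@5, authorship 1...2.
After op 2 (delete): buffer="codf" (len 4), cursors c1@0 c2@3, authorship ....
After op 3 (insert('u')): buffer="ucoduf" (len 6), cursors c1@1 c2@5, authorship 1...2.
After op 4 (move_right): buffer="ucoduf" (len 6), cursors c1@2 c2@6, authorship 1...2.
After op 5 (insert('i')): buffer="uciodufi" (len 8), cursors c1@3 c2@8, authorship 1.1..2.2
After op 6 (move_left): buffer="uciodufi" (len 8), cursors c1@2 c2@7, authorship 1.1..2.2

Answer: 2 7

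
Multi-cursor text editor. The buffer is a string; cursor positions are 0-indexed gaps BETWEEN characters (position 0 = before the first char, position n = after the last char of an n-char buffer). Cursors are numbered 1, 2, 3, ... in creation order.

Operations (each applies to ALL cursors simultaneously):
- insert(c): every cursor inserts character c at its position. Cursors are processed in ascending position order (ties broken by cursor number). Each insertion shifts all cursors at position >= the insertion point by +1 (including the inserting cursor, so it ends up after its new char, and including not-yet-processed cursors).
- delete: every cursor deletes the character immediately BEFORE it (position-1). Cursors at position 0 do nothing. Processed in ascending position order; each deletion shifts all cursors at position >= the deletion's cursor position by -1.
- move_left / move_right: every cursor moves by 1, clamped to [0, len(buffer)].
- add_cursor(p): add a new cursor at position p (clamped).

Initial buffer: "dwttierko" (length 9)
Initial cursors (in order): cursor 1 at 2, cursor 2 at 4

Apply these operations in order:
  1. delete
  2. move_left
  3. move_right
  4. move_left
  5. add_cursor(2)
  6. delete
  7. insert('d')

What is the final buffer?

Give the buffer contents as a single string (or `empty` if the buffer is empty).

Answer: dddierko

Derivation:
After op 1 (delete): buffer="dtierko" (len 7), cursors c1@1 c2@2, authorship .......
After op 2 (move_left): buffer="dtierko" (len 7), cursors c1@0 c2@1, authorship .......
After op 3 (move_right): buffer="dtierko" (len 7), cursors c1@1 c2@2, authorship .......
After op 4 (move_left): buffer="dtierko" (len 7), cursors c1@0 c2@1, authorship .......
After op 5 (add_cursor(2)): buffer="dtierko" (len 7), cursors c1@0 c2@1 c3@2, authorship .......
After op 6 (delete): buffer="ierko" (len 5), cursors c1@0 c2@0 c3@0, authorship .....
After op 7 (insert('d')): buffer="dddierko" (len 8), cursors c1@3 c2@3 c3@3, authorship 123.....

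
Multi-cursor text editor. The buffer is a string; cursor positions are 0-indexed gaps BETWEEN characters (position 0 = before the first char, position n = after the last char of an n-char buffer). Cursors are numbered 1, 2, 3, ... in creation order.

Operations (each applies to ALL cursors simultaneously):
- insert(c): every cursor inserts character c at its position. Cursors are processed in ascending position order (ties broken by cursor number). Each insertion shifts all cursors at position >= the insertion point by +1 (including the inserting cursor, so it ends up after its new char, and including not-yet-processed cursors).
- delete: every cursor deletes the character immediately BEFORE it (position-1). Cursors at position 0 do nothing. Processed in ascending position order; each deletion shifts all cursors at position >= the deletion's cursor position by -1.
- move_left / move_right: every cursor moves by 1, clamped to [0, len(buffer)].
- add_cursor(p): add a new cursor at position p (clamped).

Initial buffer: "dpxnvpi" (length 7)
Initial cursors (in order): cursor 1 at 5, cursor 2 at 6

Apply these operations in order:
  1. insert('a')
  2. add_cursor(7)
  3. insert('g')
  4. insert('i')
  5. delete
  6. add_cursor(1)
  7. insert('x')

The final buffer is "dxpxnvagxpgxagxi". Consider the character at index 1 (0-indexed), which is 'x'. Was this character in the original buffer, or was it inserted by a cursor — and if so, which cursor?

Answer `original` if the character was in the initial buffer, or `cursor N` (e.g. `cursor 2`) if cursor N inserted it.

Answer: cursor 4

Derivation:
After op 1 (insert('a')): buffer="dpxnvapai" (len 9), cursors c1@6 c2@8, authorship .....1.2.
After op 2 (add_cursor(7)): buffer="dpxnvapai" (len 9), cursors c1@6 c3@7 c2@8, authorship .....1.2.
After op 3 (insert('g')): buffer="dpxnvagpgagi" (len 12), cursors c1@7 c3@9 c2@11, authorship .....11.322.
After op 4 (insert('i')): buffer="dpxnvagipgiagii" (len 15), cursors c1@8 c3@11 c2@14, authorship .....111.33222.
After op 5 (delete): buffer="dpxnvagpgagi" (len 12), cursors c1@7 c3@9 c2@11, authorship .....11.322.
After op 6 (add_cursor(1)): buffer="dpxnvagpgagi" (len 12), cursors c4@1 c1@7 c3@9 c2@11, authorship .....11.322.
After op 7 (insert('x')): buffer="dxpxnvagxpgxagxi" (len 16), cursors c4@2 c1@9 c3@12 c2@15, authorship .4....111.33222.
Authorship (.=original, N=cursor N): . 4 . . . . 1 1 1 . 3 3 2 2 2 .
Index 1: author = 4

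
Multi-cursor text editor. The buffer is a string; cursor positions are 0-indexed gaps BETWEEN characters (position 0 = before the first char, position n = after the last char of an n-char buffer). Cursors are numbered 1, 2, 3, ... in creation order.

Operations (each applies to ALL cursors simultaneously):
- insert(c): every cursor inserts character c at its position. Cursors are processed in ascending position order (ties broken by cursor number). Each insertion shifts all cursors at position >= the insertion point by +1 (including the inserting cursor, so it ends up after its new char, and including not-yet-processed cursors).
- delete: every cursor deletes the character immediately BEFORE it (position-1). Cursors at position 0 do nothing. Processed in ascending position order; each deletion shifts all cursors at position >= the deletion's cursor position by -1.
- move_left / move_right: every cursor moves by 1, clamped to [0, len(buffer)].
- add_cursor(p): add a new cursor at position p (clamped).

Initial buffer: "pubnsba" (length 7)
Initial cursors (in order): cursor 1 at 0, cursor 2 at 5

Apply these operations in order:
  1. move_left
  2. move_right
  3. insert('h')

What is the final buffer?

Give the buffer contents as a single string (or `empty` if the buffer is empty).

After op 1 (move_left): buffer="pubnsba" (len 7), cursors c1@0 c2@4, authorship .......
After op 2 (move_right): buffer="pubnsba" (len 7), cursors c1@1 c2@5, authorship .......
After op 3 (insert('h')): buffer="phubnshba" (len 9), cursors c1@2 c2@7, authorship .1....2..

Answer: phubnshba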